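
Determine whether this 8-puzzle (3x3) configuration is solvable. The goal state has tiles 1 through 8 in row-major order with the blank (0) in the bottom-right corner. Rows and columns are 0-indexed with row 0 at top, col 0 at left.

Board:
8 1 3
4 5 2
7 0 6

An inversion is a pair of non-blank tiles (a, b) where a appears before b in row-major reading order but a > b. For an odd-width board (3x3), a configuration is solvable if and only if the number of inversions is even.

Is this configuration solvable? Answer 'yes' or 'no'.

Answer: no

Derivation:
Inversions (pairs i<j in row-major order where tile[i] > tile[j] > 0): 11
11 is odd, so the puzzle is not solvable.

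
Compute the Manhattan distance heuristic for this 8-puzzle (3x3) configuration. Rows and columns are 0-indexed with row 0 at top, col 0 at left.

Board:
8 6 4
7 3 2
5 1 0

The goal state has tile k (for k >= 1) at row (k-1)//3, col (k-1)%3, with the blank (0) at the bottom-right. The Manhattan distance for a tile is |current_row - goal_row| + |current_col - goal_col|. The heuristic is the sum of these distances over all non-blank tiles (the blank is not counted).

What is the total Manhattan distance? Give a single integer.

Tile 8: at (0,0), goal (2,1), distance |0-2|+|0-1| = 3
Tile 6: at (0,1), goal (1,2), distance |0-1|+|1-2| = 2
Tile 4: at (0,2), goal (1,0), distance |0-1|+|2-0| = 3
Tile 7: at (1,0), goal (2,0), distance |1-2|+|0-0| = 1
Tile 3: at (1,1), goal (0,2), distance |1-0|+|1-2| = 2
Tile 2: at (1,2), goal (0,1), distance |1-0|+|2-1| = 2
Tile 5: at (2,0), goal (1,1), distance |2-1|+|0-1| = 2
Tile 1: at (2,1), goal (0,0), distance |2-0|+|1-0| = 3
Sum: 3 + 2 + 3 + 1 + 2 + 2 + 2 + 3 = 18

Answer: 18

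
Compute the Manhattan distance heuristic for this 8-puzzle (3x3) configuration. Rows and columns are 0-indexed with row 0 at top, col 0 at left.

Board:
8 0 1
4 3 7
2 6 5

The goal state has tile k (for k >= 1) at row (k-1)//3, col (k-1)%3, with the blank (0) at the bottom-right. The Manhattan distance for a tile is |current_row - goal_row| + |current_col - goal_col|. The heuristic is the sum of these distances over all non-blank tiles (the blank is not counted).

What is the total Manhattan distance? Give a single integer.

Tile 8: (0,0)->(2,1) = 3
Tile 1: (0,2)->(0,0) = 2
Tile 4: (1,0)->(1,0) = 0
Tile 3: (1,1)->(0,2) = 2
Tile 7: (1,2)->(2,0) = 3
Tile 2: (2,0)->(0,1) = 3
Tile 6: (2,1)->(1,2) = 2
Tile 5: (2,2)->(1,1) = 2
Sum: 3 + 2 + 0 + 2 + 3 + 3 + 2 + 2 = 17

Answer: 17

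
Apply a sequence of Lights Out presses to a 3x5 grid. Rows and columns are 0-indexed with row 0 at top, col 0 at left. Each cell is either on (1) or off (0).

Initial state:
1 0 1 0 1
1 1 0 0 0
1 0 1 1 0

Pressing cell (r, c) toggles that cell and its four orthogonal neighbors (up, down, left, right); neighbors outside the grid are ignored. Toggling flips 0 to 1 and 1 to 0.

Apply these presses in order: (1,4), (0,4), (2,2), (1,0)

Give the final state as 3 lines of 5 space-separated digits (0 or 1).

After press 1 at (1,4):
1 0 1 0 0
1 1 0 1 1
1 0 1 1 1

After press 2 at (0,4):
1 0 1 1 1
1 1 0 1 0
1 0 1 1 1

After press 3 at (2,2):
1 0 1 1 1
1 1 1 1 0
1 1 0 0 1

After press 4 at (1,0):
0 0 1 1 1
0 0 1 1 0
0 1 0 0 1

Answer: 0 0 1 1 1
0 0 1 1 0
0 1 0 0 1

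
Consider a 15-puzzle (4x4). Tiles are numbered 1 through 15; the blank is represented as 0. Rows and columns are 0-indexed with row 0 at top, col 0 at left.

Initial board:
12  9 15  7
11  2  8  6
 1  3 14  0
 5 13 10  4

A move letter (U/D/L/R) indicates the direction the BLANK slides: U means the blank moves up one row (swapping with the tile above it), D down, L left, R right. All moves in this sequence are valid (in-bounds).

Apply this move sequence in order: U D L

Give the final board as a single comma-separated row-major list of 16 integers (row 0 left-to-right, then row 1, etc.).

After move 1 (U):
12  9 15  7
11  2  8  0
 1  3 14  6
 5 13 10  4

After move 2 (D):
12  9 15  7
11  2  8  6
 1  3 14  0
 5 13 10  4

After move 3 (L):
12  9 15  7
11  2  8  6
 1  3  0 14
 5 13 10  4

Answer: 12, 9, 15, 7, 11, 2, 8, 6, 1, 3, 0, 14, 5, 13, 10, 4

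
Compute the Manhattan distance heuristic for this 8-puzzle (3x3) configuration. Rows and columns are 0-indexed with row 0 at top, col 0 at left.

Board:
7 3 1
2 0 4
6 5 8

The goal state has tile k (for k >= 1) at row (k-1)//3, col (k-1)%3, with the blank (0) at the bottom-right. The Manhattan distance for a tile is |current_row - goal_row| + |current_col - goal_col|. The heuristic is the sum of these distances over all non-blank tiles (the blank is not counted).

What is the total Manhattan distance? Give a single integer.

Answer: 14

Derivation:
Tile 7: at (0,0), goal (2,0), distance |0-2|+|0-0| = 2
Tile 3: at (0,1), goal (0,2), distance |0-0|+|1-2| = 1
Tile 1: at (0,2), goal (0,0), distance |0-0|+|2-0| = 2
Tile 2: at (1,0), goal (0,1), distance |1-0|+|0-1| = 2
Tile 4: at (1,2), goal (1,0), distance |1-1|+|2-0| = 2
Tile 6: at (2,0), goal (1,2), distance |2-1|+|0-2| = 3
Tile 5: at (2,1), goal (1,1), distance |2-1|+|1-1| = 1
Tile 8: at (2,2), goal (2,1), distance |2-2|+|2-1| = 1
Sum: 2 + 1 + 2 + 2 + 2 + 3 + 1 + 1 = 14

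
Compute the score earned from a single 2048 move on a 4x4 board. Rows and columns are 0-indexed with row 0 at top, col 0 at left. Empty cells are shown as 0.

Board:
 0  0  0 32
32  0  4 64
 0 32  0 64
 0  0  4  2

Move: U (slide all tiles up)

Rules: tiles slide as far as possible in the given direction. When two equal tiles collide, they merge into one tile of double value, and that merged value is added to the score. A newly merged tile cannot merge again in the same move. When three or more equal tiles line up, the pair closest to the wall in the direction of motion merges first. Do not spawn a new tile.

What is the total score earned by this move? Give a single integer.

Answer: 136

Derivation:
Slide up:
col 0: [0, 32, 0, 0] -> [32, 0, 0, 0]  score +0 (running 0)
col 1: [0, 0, 32, 0] -> [32, 0, 0, 0]  score +0 (running 0)
col 2: [0, 4, 0, 4] -> [8, 0, 0, 0]  score +8 (running 8)
col 3: [32, 64, 64, 2] -> [32, 128, 2, 0]  score +128 (running 136)
Board after move:
 32  32   8  32
  0   0   0 128
  0   0   0   2
  0   0   0   0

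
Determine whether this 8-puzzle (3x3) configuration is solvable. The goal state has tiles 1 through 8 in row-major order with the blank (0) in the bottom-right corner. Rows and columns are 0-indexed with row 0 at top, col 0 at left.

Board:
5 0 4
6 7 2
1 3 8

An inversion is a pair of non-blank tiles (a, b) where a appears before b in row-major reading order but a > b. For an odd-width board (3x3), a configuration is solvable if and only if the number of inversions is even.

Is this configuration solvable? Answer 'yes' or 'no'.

Inversions (pairs i<j in row-major order where tile[i] > tile[j] > 0): 14
14 is even, so the puzzle is solvable.

Answer: yes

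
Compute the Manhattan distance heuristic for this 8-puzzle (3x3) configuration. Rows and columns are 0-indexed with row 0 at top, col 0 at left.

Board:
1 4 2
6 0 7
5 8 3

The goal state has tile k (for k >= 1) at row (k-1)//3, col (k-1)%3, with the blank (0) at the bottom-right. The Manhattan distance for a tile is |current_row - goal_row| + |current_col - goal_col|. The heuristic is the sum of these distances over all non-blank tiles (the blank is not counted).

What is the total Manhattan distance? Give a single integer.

Answer: 12

Derivation:
Tile 1: (0,0)->(0,0) = 0
Tile 4: (0,1)->(1,0) = 2
Tile 2: (0,2)->(0,1) = 1
Tile 6: (1,0)->(1,2) = 2
Tile 7: (1,2)->(2,0) = 3
Tile 5: (2,0)->(1,1) = 2
Tile 8: (2,1)->(2,1) = 0
Tile 3: (2,2)->(0,2) = 2
Sum: 0 + 2 + 1 + 2 + 3 + 2 + 0 + 2 = 12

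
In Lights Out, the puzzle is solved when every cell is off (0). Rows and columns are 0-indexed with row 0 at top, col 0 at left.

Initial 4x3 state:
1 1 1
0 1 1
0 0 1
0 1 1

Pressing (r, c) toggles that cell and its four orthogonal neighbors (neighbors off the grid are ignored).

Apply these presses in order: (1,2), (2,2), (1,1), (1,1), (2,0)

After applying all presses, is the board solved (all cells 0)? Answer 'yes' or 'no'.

After press 1 at (1,2):
1 1 0
0 0 0
0 0 0
0 1 1

After press 2 at (2,2):
1 1 0
0 0 1
0 1 1
0 1 0

After press 3 at (1,1):
1 0 0
1 1 0
0 0 1
0 1 0

After press 4 at (1,1):
1 1 0
0 0 1
0 1 1
0 1 0

After press 5 at (2,0):
1 1 0
1 0 1
1 0 1
1 1 0

Lights still on: 8

Answer: no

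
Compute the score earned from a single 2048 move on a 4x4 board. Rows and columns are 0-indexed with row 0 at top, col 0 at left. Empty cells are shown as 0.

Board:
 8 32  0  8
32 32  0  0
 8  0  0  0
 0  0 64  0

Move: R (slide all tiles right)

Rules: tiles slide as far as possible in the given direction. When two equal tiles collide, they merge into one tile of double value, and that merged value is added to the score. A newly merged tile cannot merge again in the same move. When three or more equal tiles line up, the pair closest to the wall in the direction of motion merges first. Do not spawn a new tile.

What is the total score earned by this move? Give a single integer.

Slide right:
row 0: [8, 32, 0, 8] -> [0, 8, 32, 8]  score +0 (running 0)
row 1: [32, 32, 0, 0] -> [0, 0, 0, 64]  score +64 (running 64)
row 2: [8, 0, 0, 0] -> [0, 0, 0, 8]  score +0 (running 64)
row 3: [0, 0, 64, 0] -> [0, 0, 0, 64]  score +0 (running 64)
Board after move:
 0  8 32  8
 0  0  0 64
 0  0  0  8
 0  0  0 64

Answer: 64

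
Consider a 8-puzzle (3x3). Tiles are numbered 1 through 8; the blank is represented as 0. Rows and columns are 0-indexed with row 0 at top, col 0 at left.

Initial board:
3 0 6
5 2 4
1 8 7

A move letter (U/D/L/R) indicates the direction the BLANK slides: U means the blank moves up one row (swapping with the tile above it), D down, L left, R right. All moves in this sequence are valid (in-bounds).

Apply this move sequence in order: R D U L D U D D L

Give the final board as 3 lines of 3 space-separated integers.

After move 1 (R):
3 6 0
5 2 4
1 8 7

After move 2 (D):
3 6 4
5 2 0
1 8 7

After move 3 (U):
3 6 0
5 2 4
1 8 7

After move 4 (L):
3 0 6
5 2 4
1 8 7

After move 5 (D):
3 2 6
5 0 4
1 8 7

After move 6 (U):
3 0 6
5 2 4
1 8 7

After move 7 (D):
3 2 6
5 0 4
1 8 7

After move 8 (D):
3 2 6
5 8 4
1 0 7

After move 9 (L):
3 2 6
5 8 4
0 1 7

Answer: 3 2 6
5 8 4
0 1 7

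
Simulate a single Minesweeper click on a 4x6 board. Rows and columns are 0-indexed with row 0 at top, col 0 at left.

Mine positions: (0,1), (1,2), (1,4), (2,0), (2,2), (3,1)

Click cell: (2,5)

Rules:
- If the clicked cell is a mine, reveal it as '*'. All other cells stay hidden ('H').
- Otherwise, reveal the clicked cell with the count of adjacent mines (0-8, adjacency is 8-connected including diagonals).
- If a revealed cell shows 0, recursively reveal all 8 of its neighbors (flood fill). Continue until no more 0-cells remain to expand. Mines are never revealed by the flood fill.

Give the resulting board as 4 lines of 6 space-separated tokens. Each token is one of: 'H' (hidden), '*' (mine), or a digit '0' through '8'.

H H H H H H
H H H H H H
H H H H H 1
H H H H H H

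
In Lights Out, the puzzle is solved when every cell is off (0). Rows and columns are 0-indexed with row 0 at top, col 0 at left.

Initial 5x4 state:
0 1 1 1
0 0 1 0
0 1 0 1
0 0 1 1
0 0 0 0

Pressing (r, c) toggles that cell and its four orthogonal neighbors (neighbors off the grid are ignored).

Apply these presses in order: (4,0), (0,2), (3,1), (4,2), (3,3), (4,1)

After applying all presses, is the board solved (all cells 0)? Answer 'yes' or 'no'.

Answer: yes

Derivation:
After press 1 at (4,0):
0 1 1 1
0 0 1 0
0 1 0 1
1 0 1 1
1 1 0 0

After press 2 at (0,2):
0 0 0 0
0 0 0 0
0 1 0 1
1 0 1 1
1 1 0 0

After press 3 at (3,1):
0 0 0 0
0 0 0 0
0 0 0 1
0 1 0 1
1 0 0 0

After press 4 at (4,2):
0 0 0 0
0 0 0 0
0 0 0 1
0 1 1 1
1 1 1 1

After press 5 at (3,3):
0 0 0 0
0 0 0 0
0 0 0 0
0 1 0 0
1 1 1 0

After press 6 at (4,1):
0 0 0 0
0 0 0 0
0 0 0 0
0 0 0 0
0 0 0 0

Lights still on: 0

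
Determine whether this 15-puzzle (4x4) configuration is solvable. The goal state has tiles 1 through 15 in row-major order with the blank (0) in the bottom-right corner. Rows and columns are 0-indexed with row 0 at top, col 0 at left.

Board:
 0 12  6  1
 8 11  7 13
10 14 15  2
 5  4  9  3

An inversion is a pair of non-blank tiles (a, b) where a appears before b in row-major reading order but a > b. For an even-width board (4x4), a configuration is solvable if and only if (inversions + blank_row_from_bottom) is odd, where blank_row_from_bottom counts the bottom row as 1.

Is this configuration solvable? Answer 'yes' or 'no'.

Answer: yes

Derivation:
Inversions: 57
Blank is in row 0 (0-indexed from top), which is row 4 counting from the bottom (bottom = 1).
57 + 4 = 61, which is odd, so the puzzle is solvable.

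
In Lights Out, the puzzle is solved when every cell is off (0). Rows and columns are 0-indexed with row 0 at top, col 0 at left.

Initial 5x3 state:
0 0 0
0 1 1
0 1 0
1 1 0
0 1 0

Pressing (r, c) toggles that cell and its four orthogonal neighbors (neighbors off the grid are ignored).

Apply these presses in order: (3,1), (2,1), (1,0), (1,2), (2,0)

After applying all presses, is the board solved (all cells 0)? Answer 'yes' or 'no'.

Answer: no

Derivation:
After press 1 at (3,1):
0 0 0
0 1 1
0 0 0
0 0 1
0 0 0

After press 2 at (2,1):
0 0 0
0 0 1
1 1 1
0 1 1
0 0 0

After press 3 at (1,0):
1 0 0
1 1 1
0 1 1
0 1 1
0 0 0

After press 4 at (1,2):
1 0 1
1 0 0
0 1 0
0 1 1
0 0 0

After press 5 at (2,0):
1 0 1
0 0 0
1 0 0
1 1 1
0 0 0

Lights still on: 6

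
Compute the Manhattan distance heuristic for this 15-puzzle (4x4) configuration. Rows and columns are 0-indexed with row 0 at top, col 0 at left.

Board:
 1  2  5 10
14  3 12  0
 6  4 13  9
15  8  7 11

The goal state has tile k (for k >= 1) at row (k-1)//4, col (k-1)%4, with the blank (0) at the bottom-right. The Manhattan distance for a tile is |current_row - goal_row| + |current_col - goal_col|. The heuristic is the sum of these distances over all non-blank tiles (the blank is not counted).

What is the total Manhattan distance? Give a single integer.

Tile 1: (0,0)->(0,0) = 0
Tile 2: (0,1)->(0,1) = 0
Tile 5: (0,2)->(1,0) = 3
Tile 10: (0,3)->(2,1) = 4
Tile 14: (1,0)->(3,1) = 3
Tile 3: (1,1)->(0,2) = 2
Tile 12: (1,2)->(2,3) = 2
Tile 6: (2,0)->(1,1) = 2
Tile 4: (2,1)->(0,3) = 4
Tile 13: (2,2)->(3,0) = 3
Tile 9: (2,3)->(2,0) = 3
Tile 15: (3,0)->(3,2) = 2
Tile 8: (3,1)->(1,3) = 4
Tile 7: (3,2)->(1,2) = 2
Tile 11: (3,3)->(2,2) = 2
Sum: 0 + 0 + 3 + 4 + 3 + 2 + 2 + 2 + 4 + 3 + 3 + 2 + 4 + 2 + 2 = 36

Answer: 36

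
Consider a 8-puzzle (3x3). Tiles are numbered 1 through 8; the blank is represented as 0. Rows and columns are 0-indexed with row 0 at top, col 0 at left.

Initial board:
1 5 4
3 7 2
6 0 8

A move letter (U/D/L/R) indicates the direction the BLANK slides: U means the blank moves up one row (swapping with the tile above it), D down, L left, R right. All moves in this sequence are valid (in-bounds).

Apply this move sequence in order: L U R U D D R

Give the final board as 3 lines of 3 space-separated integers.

After move 1 (L):
1 5 4
3 7 2
0 6 8

After move 2 (U):
1 5 4
0 7 2
3 6 8

After move 3 (R):
1 5 4
7 0 2
3 6 8

After move 4 (U):
1 0 4
7 5 2
3 6 8

After move 5 (D):
1 5 4
7 0 2
3 6 8

After move 6 (D):
1 5 4
7 6 2
3 0 8

After move 7 (R):
1 5 4
7 6 2
3 8 0

Answer: 1 5 4
7 6 2
3 8 0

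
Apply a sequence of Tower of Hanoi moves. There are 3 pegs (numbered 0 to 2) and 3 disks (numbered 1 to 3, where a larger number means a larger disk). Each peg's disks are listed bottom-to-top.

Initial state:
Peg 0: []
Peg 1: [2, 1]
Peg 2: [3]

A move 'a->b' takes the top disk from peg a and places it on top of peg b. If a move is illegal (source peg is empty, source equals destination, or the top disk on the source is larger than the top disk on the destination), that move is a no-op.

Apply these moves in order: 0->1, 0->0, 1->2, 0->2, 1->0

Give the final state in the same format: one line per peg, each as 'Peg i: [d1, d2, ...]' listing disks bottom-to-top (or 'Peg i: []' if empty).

After move 1 (0->1):
Peg 0: []
Peg 1: [2, 1]
Peg 2: [3]

After move 2 (0->0):
Peg 0: []
Peg 1: [2, 1]
Peg 2: [3]

After move 3 (1->2):
Peg 0: []
Peg 1: [2]
Peg 2: [3, 1]

After move 4 (0->2):
Peg 0: []
Peg 1: [2]
Peg 2: [3, 1]

After move 5 (1->0):
Peg 0: [2]
Peg 1: []
Peg 2: [3, 1]

Answer: Peg 0: [2]
Peg 1: []
Peg 2: [3, 1]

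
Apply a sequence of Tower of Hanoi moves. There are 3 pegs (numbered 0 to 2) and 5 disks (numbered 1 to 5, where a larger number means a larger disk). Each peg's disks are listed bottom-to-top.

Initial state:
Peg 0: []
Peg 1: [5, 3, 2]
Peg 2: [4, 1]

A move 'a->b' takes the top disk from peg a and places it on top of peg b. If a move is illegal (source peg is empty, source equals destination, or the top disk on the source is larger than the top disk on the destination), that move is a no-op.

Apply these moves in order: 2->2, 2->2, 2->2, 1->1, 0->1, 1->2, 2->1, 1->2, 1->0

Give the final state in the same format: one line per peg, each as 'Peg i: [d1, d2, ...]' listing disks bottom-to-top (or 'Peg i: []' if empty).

After move 1 (2->2):
Peg 0: []
Peg 1: [5, 3, 2]
Peg 2: [4, 1]

After move 2 (2->2):
Peg 0: []
Peg 1: [5, 3, 2]
Peg 2: [4, 1]

After move 3 (2->2):
Peg 0: []
Peg 1: [5, 3, 2]
Peg 2: [4, 1]

After move 4 (1->1):
Peg 0: []
Peg 1: [5, 3, 2]
Peg 2: [4, 1]

After move 5 (0->1):
Peg 0: []
Peg 1: [5, 3, 2]
Peg 2: [4, 1]

After move 6 (1->2):
Peg 0: []
Peg 1: [5, 3, 2]
Peg 2: [4, 1]

After move 7 (2->1):
Peg 0: []
Peg 1: [5, 3, 2, 1]
Peg 2: [4]

After move 8 (1->2):
Peg 0: []
Peg 1: [5, 3, 2]
Peg 2: [4, 1]

After move 9 (1->0):
Peg 0: [2]
Peg 1: [5, 3]
Peg 2: [4, 1]

Answer: Peg 0: [2]
Peg 1: [5, 3]
Peg 2: [4, 1]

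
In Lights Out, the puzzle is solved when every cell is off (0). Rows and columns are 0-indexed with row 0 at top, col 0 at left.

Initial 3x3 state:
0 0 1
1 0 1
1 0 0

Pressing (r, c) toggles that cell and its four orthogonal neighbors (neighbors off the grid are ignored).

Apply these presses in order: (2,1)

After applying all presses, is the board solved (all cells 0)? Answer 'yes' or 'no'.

After press 1 at (2,1):
0 0 1
1 1 1
0 1 1

Lights still on: 6

Answer: no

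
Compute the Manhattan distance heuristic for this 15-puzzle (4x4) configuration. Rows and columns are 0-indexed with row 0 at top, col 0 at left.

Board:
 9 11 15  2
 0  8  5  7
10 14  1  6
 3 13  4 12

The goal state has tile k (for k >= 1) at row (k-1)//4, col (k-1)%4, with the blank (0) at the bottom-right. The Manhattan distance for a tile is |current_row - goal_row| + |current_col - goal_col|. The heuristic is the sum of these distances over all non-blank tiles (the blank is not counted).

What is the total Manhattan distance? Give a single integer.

Tile 9: at (0,0), goal (2,0), distance |0-2|+|0-0| = 2
Tile 11: at (0,1), goal (2,2), distance |0-2|+|1-2| = 3
Tile 15: at (0,2), goal (3,2), distance |0-3|+|2-2| = 3
Tile 2: at (0,3), goal (0,1), distance |0-0|+|3-1| = 2
Tile 8: at (1,1), goal (1,3), distance |1-1|+|1-3| = 2
Tile 5: at (1,2), goal (1,0), distance |1-1|+|2-0| = 2
Tile 7: at (1,3), goal (1,2), distance |1-1|+|3-2| = 1
Tile 10: at (2,0), goal (2,1), distance |2-2|+|0-1| = 1
Tile 14: at (2,1), goal (3,1), distance |2-3|+|1-1| = 1
Tile 1: at (2,2), goal (0,0), distance |2-0|+|2-0| = 4
Tile 6: at (2,3), goal (1,1), distance |2-1|+|3-1| = 3
Tile 3: at (3,0), goal (0,2), distance |3-0|+|0-2| = 5
Tile 13: at (3,1), goal (3,0), distance |3-3|+|1-0| = 1
Tile 4: at (3,2), goal (0,3), distance |3-0|+|2-3| = 4
Tile 12: at (3,3), goal (2,3), distance |3-2|+|3-3| = 1
Sum: 2 + 3 + 3 + 2 + 2 + 2 + 1 + 1 + 1 + 4 + 3 + 5 + 1 + 4 + 1 = 35

Answer: 35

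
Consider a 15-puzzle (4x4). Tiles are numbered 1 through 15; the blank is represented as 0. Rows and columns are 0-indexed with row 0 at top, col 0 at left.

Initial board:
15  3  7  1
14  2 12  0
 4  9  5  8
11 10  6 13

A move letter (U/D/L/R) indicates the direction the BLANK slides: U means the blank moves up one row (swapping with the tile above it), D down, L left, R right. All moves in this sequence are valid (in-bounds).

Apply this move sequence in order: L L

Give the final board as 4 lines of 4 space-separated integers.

After move 1 (L):
15  3  7  1
14  2  0 12
 4  9  5  8
11 10  6 13

After move 2 (L):
15  3  7  1
14  0  2 12
 4  9  5  8
11 10  6 13

Answer: 15  3  7  1
14  0  2 12
 4  9  5  8
11 10  6 13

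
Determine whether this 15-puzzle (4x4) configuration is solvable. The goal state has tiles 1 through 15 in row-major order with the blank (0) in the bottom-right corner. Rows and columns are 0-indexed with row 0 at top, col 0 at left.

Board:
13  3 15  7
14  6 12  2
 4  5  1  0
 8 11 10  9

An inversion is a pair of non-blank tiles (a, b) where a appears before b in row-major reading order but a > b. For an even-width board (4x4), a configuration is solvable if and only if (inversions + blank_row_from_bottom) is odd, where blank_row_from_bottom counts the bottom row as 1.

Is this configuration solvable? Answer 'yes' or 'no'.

Inversions: 59
Blank is in row 2 (0-indexed from top), which is row 2 counting from the bottom (bottom = 1).
59 + 2 = 61, which is odd, so the puzzle is solvable.

Answer: yes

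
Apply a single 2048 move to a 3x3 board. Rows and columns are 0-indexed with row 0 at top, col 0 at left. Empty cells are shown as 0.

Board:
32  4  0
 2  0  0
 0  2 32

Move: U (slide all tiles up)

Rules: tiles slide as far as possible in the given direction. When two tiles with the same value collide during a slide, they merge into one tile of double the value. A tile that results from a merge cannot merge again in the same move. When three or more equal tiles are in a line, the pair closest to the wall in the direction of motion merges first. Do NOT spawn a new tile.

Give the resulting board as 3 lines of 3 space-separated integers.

Answer: 32  4 32
 2  2  0
 0  0  0

Derivation:
Slide up:
col 0: [32, 2, 0] -> [32, 2, 0]
col 1: [4, 0, 2] -> [4, 2, 0]
col 2: [0, 0, 32] -> [32, 0, 0]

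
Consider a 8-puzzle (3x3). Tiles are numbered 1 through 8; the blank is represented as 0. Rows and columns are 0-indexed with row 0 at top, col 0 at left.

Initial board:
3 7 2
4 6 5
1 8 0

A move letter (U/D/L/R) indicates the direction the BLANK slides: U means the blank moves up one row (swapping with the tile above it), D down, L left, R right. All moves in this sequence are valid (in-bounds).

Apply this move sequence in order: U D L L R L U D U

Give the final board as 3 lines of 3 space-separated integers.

After move 1 (U):
3 7 2
4 6 0
1 8 5

After move 2 (D):
3 7 2
4 6 5
1 8 0

After move 3 (L):
3 7 2
4 6 5
1 0 8

After move 4 (L):
3 7 2
4 6 5
0 1 8

After move 5 (R):
3 7 2
4 6 5
1 0 8

After move 6 (L):
3 7 2
4 6 5
0 1 8

After move 7 (U):
3 7 2
0 6 5
4 1 8

After move 8 (D):
3 7 2
4 6 5
0 1 8

After move 9 (U):
3 7 2
0 6 5
4 1 8

Answer: 3 7 2
0 6 5
4 1 8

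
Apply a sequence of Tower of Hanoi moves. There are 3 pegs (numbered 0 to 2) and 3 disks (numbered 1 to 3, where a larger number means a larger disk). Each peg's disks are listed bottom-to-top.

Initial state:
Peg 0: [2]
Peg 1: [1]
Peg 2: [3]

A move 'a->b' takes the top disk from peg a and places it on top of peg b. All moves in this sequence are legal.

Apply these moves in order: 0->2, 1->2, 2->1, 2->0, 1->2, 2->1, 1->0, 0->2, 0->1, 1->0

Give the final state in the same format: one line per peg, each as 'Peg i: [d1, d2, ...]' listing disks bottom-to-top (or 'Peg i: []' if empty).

After move 1 (0->2):
Peg 0: []
Peg 1: [1]
Peg 2: [3, 2]

After move 2 (1->2):
Peg 0: []
Peg 1: []
Peg 2: [3, 2, 1]

After move 3 (2->1):
Peg 0: []
Peg 1: [1]
Peg 2: [3, 2]

After move 4 (2->0):
Peg 0: [2]
Peg 1: [1]
Peg 2: [3]

After move 5 (1->2):
Peg 0: [2]
Peg 1: []
Peg 2: [3, 1]

After move 6 (2->1):
Peg 0: [2]
Peg 1: [1]
Peg 2: [3]

After move 7 (1->0):
Peg 0: [2, 1]
Peg 1: []
Peg 2: [3]

After move 8 (0->2):
Peg 0: [2]
Peg 1: []
Peg 2: [3, 1]

After move 9 (0->1):
Peg 0: []
Peg 1: [2]
Peg 2: [3, 1]

After move 10 (1->0):
Peg 0: [2]
Peg 1: []
Peg 2: [3, 1]

Answer: Peg 0: [2]
Peg 1: []
Peg 2: [3, 1]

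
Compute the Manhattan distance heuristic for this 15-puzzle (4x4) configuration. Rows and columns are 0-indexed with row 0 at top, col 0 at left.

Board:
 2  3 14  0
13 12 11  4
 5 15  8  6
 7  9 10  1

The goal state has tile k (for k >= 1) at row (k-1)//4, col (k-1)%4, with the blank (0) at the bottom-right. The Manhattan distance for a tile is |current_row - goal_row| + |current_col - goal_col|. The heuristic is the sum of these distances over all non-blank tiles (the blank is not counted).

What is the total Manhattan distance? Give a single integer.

Answer: 35

Derivation:
Tile 2: at (0,0), goal (0,1), distance |0-0|+|0-1| = 1
Tile 3: at (0,1), goal (0,2), distance |0-0|+|1-2| = 1
Tile 14: at (0,2), goal (3,1), distance |0-3|+|2-1| = 4
Tile 13: at (1,0), goal (3,0), distance |1-3|+|0-0| = 2
Tile 12: at (1,1), goal (2,3), distance |1-2|+|1-3| = 3
Tile 11: at (1,2), goal (2,2), distance |1-2|+|2-2| = 1
Tile 4: at (1,3), goal (0,3), distance |1-0|+|3-3| = 1
Tile 5: at (2,0), goal (1,0), distance |2-1|+|0-0| = 1
Tile 15: at (2,1), goal (3,2), distance |2-3|+|1-2| = 2
Tile 8: at (2,2), goal (1,3), distance |2-1|+|2-3| = 2
Tile 6: at (2,3), goal (1,1), distance |2-1|+|3-1| = 3
Tile 7: at (3,0), goal (1,2), distance |3-1|+|0-2| = 4
Tile 9: at (3,1), goal (2,0), distance |3-2|+|1-0| = 2
Tile 10: at (3,2), goal (2,1), distance |3-2|+|2-1| = 2
Tile 1: at (3,3), goal (0,0), distance |3-0|+|3-0| = 6
Sum: 1 + 1 + 4 + 2 + 3 + 1 + 1 + 1 + 2 + 2 + 3 + 4 + 2 + 2 + 6 = 35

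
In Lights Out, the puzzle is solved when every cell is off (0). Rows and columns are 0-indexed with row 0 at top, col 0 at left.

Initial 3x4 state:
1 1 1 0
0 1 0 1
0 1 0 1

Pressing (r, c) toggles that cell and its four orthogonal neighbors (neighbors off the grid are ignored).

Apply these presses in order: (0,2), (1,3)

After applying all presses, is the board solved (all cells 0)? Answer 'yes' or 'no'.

Answer: no

Derivation:
After press 1 at (0,2):
1 0 0 1
0 1 1 1
0 1 0 1

After press 2 at (1,3):
1 0 0 0
0 1 0 0
0 1 0 0

Lights still on: 3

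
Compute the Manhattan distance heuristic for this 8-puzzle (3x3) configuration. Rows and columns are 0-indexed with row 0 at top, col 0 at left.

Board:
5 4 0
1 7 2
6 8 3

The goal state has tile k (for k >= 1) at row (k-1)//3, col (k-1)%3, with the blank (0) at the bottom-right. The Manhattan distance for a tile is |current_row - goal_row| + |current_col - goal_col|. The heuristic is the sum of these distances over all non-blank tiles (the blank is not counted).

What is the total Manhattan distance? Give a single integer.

Tile 5: at (0,0), goal (1,1), distance |0-1|+|0-1| = 2
Tile 4: at (0,1), goal (1,0), distance |0-1|+|1-0| = 2
Tile 1: at (1,0), goal (0,0), distance |1-0|+|0-0| = 1
Tile 7: at (1,1), goal (2,0), distance |1-2|+|1-0| = 2
Tile 2: at (1,2), goal (0,1), distance |1-0|+|2-1| = 2
Tile 6: at (2,0), goal (1,2), distance |2-1|+|0-2| = 3
Tile 8: at (2,1), goal (2,1), distance |2-2|+|1-1| = 0
Tile 3: at (2,2), goal (0,2), distance |2-0|+|2-2| = 2
Sum: 2 + 2 + 1 + 2 + 2 + 3 + 0 + 2 = 14

Answer: 14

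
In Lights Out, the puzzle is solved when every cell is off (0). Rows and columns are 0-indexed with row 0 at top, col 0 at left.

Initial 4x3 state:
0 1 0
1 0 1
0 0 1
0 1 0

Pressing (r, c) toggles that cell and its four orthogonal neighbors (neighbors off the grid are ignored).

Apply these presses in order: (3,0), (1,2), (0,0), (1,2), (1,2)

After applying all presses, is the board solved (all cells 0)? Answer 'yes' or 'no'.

After press 1 at (3,0):
0 1 0
1 0 1
1 0 1
1 0 0

After press 2 at (1,2):
0 1 1
1 1 0
1 0 0
1 0 0

After press 3 at (0,0):
1 0 1
0 1 0
1 0 0
1 0 0

After press 4 at (1,2):
1 0 0
0 0 1
1 0 1
1 0 0

After press 5 at (1,2):
1 0 1
0 1 0
1 0 0
1 0 0

Lights still on: 5

Answer: no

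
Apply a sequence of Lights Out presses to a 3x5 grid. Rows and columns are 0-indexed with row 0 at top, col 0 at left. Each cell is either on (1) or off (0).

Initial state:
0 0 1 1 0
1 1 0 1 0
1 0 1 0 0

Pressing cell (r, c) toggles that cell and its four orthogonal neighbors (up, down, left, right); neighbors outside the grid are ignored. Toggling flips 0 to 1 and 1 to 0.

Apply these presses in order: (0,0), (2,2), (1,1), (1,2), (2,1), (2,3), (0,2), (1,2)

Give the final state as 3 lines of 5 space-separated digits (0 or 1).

Answer: 1 1 0 0 0
1 1 1 0 0
0 1 0 0 1

Derivation:
After press 1 at (0,0):
1 1 1 1 0
0 1 0 1 0
1 0 1 0 0

After press 2 at (2,2):
1 1 1 1 0
0 1 1 1 0
1 1 0 1 0

After press 3 at (1,1):
1 0 1 1 0
1 0 0 1 0
1 0 0 1 0

After press 4 at (1,2):
1 0 0 1 0
1 1 1 0 0
1 0 1 1 0

After press 5 at (2,1):
1 0 0 1 0
1 0 1 0 0
0 1 0 1 0

After press 6 at (2,3):
1 0 0 1 0
1 0 1 1 0
0 1 1 0 1

After press 7 at (0,2):
1 1 1 0 0
1 0 0 1 0
0 1 1 0 1

After press 8 at (1,2):
1 1 0 0 0
1 1 1 0 0
0 1 0 0 1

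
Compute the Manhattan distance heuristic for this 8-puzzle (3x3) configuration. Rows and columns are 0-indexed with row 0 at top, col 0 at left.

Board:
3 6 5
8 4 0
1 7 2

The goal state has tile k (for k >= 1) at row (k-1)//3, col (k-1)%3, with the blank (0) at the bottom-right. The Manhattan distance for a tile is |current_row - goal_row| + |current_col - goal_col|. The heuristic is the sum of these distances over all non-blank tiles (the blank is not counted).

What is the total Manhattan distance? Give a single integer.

Tile 3: (0,0)->(0,2) = 2
Tile 6: (0,1)->(1,2) = 2
Tile 5: (0,2)->(1,1) = 2
Tile 8: (1,0)->(2,1) = 2
Tile 4: (1,1)->(1,0) = 1
Tile 1: (2,0)->(0,0) = 2
Tile 7: (2,1)->(2,0) = 1
Tile 2: (2,2)->(0,1) = 3
Sum: 2 + 2 + 2 + 2 + 1 + 2 + 1 + 3 = 15

Answer: 15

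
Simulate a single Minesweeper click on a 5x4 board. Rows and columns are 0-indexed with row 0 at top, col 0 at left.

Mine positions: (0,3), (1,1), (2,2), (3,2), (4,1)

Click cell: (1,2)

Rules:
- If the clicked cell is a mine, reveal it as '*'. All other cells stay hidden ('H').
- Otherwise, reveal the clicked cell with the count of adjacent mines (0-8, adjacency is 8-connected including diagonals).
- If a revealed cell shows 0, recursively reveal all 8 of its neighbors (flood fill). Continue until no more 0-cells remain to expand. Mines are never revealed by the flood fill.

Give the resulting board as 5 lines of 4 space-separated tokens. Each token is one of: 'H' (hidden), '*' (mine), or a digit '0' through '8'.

H H H H
H H 3 H
H H H H
H H H H
H H H H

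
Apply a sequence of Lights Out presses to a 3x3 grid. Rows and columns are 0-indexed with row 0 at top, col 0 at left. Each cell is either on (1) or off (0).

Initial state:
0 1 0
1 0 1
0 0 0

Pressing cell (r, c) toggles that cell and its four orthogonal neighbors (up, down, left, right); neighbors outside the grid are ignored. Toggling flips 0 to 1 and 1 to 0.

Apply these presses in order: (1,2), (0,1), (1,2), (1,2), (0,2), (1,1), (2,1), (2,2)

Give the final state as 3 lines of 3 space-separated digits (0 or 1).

Answer: 1 0 1
0 0 1
1 1 1

Derivation:
After press 1 at (1,2):
0 1 1
1 1 0
0 0 1

After press 2 at (0,1):
1 0 0
1 0 0
0 0 1

After press 3 at (1,2):
1 0 1
1 1 1
0 0 0

After press 4 at (1,2):
1 0 0
1 0 0
0 0 1

After press 5 at (0,2):
1 1 1
1 0 1
0 0 1

After press 6 at (1,1):
1 0 1
0 1 0
0 1 1

After press 7 at (2,1):
1 0 1
0 0 0
1 0 0

After press 8 at (2,2):
1 0 1
0 0 1
1 1 1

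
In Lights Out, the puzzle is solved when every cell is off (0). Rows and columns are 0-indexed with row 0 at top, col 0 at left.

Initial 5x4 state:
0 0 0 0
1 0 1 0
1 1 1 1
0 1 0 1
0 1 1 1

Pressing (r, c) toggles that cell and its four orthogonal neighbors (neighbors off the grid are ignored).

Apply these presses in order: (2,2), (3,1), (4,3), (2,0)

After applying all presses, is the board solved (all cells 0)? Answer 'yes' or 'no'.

After press 1 at (2,2):
0 0 0 0
1 0 0 0
1 0 0 0
0 1 1 1
0 1 1 1

After press 2 at (3,1):
0 0 0 0
1 0 0 0
1 1 0 0
1 0 0 1
0 0 1 1

After press 3 at (4,3):
0 0 0 0
1 0 0 0
1 1 0 0
1 0 0 0
0 0 0 0

After press 4 at (2,0):
0 0 0 0
0 0 0 0
0 0 0 0
0 0 0 0
0 0 0 0

Lights still on: 0

Answer: yes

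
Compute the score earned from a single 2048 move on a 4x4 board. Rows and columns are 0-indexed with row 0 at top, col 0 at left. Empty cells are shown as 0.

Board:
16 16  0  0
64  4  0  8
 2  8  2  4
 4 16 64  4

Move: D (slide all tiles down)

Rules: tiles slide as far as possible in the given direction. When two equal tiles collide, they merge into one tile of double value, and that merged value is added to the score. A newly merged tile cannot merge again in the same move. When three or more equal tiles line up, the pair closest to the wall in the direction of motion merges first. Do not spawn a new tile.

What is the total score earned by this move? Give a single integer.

Slide down:
col 0: [16, 64, 2, 4] -> [16, 64, 2, 4]  score +0 (running 0)
col 1: [16, 4, 8, 16] -> [16, 4, 8, 16]  score +0 (running 0)
col 2: [0, 0, 2, 64] -> [0, 0, 2, 64]  score +0 (running 0)
col 3: [0, 8, 4, 4] -> [0, 0, 8, 8]  score +8 (running 8)
Board after move:
16 16  0  0
64  4  0  0
 2  8  2  8
 4 16 64  8

Answer: 8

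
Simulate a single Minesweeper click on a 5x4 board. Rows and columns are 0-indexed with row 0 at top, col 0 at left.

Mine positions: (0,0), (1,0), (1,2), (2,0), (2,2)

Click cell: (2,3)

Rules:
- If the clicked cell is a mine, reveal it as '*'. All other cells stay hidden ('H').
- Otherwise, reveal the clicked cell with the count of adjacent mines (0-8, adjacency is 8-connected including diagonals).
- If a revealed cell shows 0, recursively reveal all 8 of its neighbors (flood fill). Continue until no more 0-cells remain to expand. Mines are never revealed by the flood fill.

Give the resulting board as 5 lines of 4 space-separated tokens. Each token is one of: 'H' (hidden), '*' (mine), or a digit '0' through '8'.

H H H H
H H H H
H H H 2
H H H H
H H H H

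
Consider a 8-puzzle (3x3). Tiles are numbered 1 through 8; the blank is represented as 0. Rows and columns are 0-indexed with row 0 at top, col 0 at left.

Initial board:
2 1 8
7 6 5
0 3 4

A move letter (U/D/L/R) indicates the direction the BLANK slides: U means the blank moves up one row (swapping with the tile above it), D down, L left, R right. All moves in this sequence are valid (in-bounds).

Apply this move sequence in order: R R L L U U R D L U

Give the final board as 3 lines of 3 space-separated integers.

After move 1 (R):
2 1 8
7 6 5
3 0 4

After move 2 (R):
2 1 8
7 6 5
3 4 0

After move 3 (L):
2 1 8
7 6 5
3 0 4

After move 4 (L):
2 1 8
7 6 5
0 3 4

After move 5 (U):
2 1 8
0 6 5
7 3 4

After move 6 (U):
0 1 8
2 6 5
7 3 4

After move 7 (R):
1 0 8
2 6 5
7 3 4

After move 8 (D):
1 6 8
2 0 5
7 3 4

After move 9 (L):
1 6 8
0 2 5
7 3 4

After move 10 (U):
0 6 8
1 2 5
7 3 4

Answer: 0 6 8
1 2 5
7 3 4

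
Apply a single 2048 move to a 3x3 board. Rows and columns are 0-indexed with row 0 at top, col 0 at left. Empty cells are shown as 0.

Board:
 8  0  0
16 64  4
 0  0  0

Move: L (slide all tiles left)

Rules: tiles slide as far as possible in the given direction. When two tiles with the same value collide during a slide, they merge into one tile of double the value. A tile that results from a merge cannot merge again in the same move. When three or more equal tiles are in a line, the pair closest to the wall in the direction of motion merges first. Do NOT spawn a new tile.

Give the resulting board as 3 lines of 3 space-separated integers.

Answer:  8  0  0
16 64  4
 0  0  0

Derivation:
Slide left:
row 0: [8, 0, 0] -> [8, 0, 0]
row 1: [16, 64, 4] -> [16, 64, 4]
row 2: [0, 0, 0] -> [0, 0, 0]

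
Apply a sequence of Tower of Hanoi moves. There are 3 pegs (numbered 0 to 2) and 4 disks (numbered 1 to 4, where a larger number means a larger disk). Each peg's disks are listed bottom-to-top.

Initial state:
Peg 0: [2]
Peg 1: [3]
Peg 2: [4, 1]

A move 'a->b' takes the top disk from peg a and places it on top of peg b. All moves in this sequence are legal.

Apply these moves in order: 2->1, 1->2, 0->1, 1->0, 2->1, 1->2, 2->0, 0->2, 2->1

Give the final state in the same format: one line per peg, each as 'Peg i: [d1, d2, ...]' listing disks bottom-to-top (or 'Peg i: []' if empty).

After move 1 (2->1):
Peg 0: [2]
Peg 1: [3, 1]
Peg 2: [4]

After move 2 (1->2):
Peg 0: [2]
Peg 1: [3]
Peg 2: [4, 1]

After move 3 (0->1):
Peg 0: []
Peg 1: [3, 2]
Peg 2: [4, 1]

After move 4 (1->0):
Peg 0: [2]
Peg 1: [3]
Peg 2: [4, 1]

After move 5 (2->1):
Peg 0: [2]
Peg 1: [3, 1]
Peg 2: [4]

After move 6 (1->2):
Peg 0: [2]
Peg 1: [3]
Peg 2: [4, 1]

After move 7 (2->0):
Peg 0: [2, 1]
Peg 1: [3]
Peg 2: [4]

After move 8 (0->2):
Peg 0: [2]
Peg 1: [3]
Peg 2: [4, 1]

After move 9 (2->1):
Peg 0: [2]
Peg 1: [3, 1]
Peg 2: [4]

Answer: Peg 0: [2]
Peg 1: [3, 1]
Peg 2: [4]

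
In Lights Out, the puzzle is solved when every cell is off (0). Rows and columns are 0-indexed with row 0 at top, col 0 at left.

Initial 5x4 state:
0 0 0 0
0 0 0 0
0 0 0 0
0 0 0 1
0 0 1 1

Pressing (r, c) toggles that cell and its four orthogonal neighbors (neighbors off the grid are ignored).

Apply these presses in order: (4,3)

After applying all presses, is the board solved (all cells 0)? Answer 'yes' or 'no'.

After press 1 at (4,3):
0 0 0 0
0 0 0 0
0 0 0 0
0 0 0 0
0 0 0 0

Lights still on: 0

Answer: yes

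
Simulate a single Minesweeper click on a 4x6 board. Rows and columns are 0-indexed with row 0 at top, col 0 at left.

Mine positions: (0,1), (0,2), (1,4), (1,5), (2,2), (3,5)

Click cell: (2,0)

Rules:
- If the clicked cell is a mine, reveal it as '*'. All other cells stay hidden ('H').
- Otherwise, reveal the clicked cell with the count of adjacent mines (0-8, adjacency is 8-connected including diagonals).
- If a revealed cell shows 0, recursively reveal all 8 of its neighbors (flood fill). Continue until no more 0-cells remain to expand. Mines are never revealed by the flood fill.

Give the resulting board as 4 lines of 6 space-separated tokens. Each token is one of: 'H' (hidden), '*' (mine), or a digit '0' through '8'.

H H H H H H
1 3 H H H H
0 1 H H H H
0 1 H H H H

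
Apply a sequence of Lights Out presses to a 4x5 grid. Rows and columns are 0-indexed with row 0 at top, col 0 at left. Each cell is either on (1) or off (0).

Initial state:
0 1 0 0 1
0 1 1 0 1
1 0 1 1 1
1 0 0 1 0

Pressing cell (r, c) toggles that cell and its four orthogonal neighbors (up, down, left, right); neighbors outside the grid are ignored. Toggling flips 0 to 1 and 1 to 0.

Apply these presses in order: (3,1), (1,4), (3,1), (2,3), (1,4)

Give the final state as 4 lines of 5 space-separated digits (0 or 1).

After press 1 at (3,1):
0 1 0 0 1
0 1 1 0 1
1 1 1 1 1
0 1 1 1 0

After press 2 at (1,4):
0 1 0 0 0
0 1 1 1 0
1 1 1 1 0
0 1 1 1 0

After press 3 at (3,1):
0 1 0 0 0
0 1 1 1 0
1 0 1 1 0
1 0 0 1 0

After press 4 at (2,3):
0 1 0 0 0
0 1 1 0 0
1 0 0 0 1
1 0 0 0 0

After press 5 at (1,4):
0 1 0 0 1
0 1 1 1 1
1 0 0 0 0
1 0 0 0 0

Answer: 0 1 0 0 1
0 1 1 1 1
1 0 0 0 0
1 0 0 0 0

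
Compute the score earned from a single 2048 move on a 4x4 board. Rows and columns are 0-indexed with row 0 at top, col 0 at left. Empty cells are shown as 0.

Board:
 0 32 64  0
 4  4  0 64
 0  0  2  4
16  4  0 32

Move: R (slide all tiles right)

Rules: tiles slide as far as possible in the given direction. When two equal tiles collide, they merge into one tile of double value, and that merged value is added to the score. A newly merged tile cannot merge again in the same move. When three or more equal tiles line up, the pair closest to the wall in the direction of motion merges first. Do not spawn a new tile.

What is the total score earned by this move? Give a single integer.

Slide right:
row 0: [0, 32, 64, 0] -> [0, 0, 32, 64]  score +0 (running 0)
row 1: [4, 4, 0, 64] -> [0, 0, 8, 64]  score +8 (running 8)
row 2: [0, 0, 2, 4] -> [0, 0, 2, 4]  score +0 (running 8)
row 3: [16, 4, 0, 32] -> [0, 16, 4, 32]  score +0 (running 8)
Board after move:
 0  0 32 64
 0  0  8 64
 0  0  2  4
 0 16  4 32

Answer: 8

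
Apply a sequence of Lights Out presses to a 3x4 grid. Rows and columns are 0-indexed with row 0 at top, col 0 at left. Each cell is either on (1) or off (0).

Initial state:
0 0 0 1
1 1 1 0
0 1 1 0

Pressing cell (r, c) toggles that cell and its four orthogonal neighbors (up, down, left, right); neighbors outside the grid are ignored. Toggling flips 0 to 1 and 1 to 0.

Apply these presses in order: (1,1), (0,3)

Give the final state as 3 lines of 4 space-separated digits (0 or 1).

Answer: 0 1 1 0
0 0 0 1
0 0 1 0

Derivation:
After press 1 at (1,1):
0 1 0 1
0 0 0 0
0 0 1 0

After press 2 at (0,3):
0 1 1 0
0 0 0 1
0 0 1 0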